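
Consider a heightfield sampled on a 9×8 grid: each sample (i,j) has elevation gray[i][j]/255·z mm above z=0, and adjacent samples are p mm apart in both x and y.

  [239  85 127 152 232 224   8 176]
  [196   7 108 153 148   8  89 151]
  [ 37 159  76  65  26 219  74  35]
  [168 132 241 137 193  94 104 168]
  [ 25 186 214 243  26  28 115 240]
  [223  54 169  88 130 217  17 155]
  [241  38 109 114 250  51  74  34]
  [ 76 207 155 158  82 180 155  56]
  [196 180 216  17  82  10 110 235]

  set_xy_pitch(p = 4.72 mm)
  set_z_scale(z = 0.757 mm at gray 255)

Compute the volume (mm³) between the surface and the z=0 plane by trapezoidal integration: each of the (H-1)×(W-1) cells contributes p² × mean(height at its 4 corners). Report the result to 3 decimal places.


458.225

height_mm = gray/255 × 0.757; cell vol = 4.72² × mean(4 corners)
unit = 4.72² × 0.757 / (4×255) = 0.0165341 mm³ per gray-sum
row 0: Σ corner-gray over 7 cells = 3444  → 56.9433
row 1: Σ corner-gray over 7 cells = 2683  → 44.3609
row 2: Σ corner-gray over 7 cells = 3448  → 57.0095
row 3: Σ corner-gray over 7 cells = 4027  → 66.5827
row 4: Σ corner-gray over 7 cells = 3617  → 59.8037
row 5: Σ corner-gray over 7 cells = 3275  → 54.1491
row 6: Σ corner-gray over 7 cells = 3553  → 58.7455
row 7: Σ corner-gray over 7 cells = 3667  → 60.6304
Σ rows: total corner-gray = 27714  → 458.2251 mm³


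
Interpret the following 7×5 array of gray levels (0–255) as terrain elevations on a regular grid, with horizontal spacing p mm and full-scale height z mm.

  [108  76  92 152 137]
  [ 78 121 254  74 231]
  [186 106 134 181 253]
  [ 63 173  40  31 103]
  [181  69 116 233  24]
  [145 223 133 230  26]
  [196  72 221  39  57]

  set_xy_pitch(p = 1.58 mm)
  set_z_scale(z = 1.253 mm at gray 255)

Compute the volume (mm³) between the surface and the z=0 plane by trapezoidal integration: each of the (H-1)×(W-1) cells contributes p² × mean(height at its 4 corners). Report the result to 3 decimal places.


height_mm = gray/255 × 1.253; cell vol = 1.58² × mean(4 corners)
unit = 1.58² × 1.253 / (4×255) = 0.00306666 mm³ per gray-sum
row 0: Σ corner-gray over 4 cells = 2092  → 6.4154
row 1: Σ corner-gray over 4 cells = 2488  → 7.6298
row 2: Σ corner-gray over 4 cells = 1935  → 5.9340
row 3: Σ corner-gray over 4 cells = 1695  → 5.1980
row 4: Σ corner-gray over 4 cells = 2384  → 7.3109
row 5: Σ corner-gray over 4 cells = 2260  → 6.9306
Σ rows: total corner-gray = 12854  → 39.4188 mm³

39.419


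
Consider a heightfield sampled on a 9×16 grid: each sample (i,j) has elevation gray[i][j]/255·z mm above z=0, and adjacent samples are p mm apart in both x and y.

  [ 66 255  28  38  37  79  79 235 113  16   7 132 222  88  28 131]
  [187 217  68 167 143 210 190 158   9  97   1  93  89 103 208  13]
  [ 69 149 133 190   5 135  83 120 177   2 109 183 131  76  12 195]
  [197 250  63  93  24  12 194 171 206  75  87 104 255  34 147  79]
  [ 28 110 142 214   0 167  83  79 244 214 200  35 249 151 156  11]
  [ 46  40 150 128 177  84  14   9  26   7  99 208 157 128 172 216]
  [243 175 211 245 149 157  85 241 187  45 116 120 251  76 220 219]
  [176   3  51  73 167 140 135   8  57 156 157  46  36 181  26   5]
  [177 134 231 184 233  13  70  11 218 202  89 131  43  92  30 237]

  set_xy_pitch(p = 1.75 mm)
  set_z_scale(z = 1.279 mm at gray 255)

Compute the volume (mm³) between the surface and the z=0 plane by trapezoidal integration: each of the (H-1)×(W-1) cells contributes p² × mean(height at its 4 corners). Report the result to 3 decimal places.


221.864

height_mm = gray/255 × 1.279; cell vol = 1.75² × mean(4 corners)
unit = 1.75² × 1.279 / (4×255) = 0.00384013 mm³ per gray-sum
row 0: Σ corner-gray over 15 cells = 6617  → 25.4102
row 1: Σ corner-gray over 15 cells = 6980  → 26.8041
row 2: Σ corner-gray over 15 cells = 6980  → 26.8041
row 3: Σ corner-gray over 15 cells = 7833  → 30.0798
row 4: Σ corner-gray over 15 cells = 7187  → 27.5990
row 5: Σ corner-gray over 15 cells = 8078  → 31.0206
row 6: Σ corner-gray over 15 cells = 7671  → 29.4577
row 7: Σ corner-gray over 15 cells = 6429  → 24.6882
Σ rows: total corner-gray = 57775  → 221.8638 mm³


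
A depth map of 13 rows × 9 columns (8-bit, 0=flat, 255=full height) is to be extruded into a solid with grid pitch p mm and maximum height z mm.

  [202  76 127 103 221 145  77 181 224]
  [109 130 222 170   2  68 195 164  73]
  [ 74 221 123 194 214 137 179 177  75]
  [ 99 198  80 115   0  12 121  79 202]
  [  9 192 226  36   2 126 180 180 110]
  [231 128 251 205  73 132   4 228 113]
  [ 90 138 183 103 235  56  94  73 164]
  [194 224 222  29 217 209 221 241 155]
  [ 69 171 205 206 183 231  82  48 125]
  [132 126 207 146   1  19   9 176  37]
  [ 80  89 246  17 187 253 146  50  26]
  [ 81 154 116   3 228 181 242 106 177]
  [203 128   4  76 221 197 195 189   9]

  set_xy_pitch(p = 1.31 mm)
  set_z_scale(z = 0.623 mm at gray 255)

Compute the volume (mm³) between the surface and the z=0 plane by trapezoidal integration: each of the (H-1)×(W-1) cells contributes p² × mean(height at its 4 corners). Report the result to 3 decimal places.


height_mm = gray/255 × 0.623; cell vol = 1.31² × mean(4 corners)
unit = 1.31² × 0.623 / (4×255) = 0.00104817 mm³ per gray-sum
row 0: Σ corner-gray over 8 cells = 4370  → 4.5805
row 1: Σ corner-gray over 8 cells = 4723  → 4.9505
row 2: Σ corner-gray over 8 cells = 4150  → 4.3499
row 3: Σ corner-gray over 8 cells = 3514  → 3.6833
row 4: Σ corner-gray over 8 cells = 4389  → 4.6004
row 5: Σ corner-gray over 8 cells = 4404  → 4.6161
row 6: Σ corner-gray over 8 cells = 5093  → 5.3383
row 7: Σ corner-gray over 8 cells = 5521  → 5.7869
row 8: Σ corner-gray over 8 cells = 3983  → 4.1748
row 9: Σ corner-gray over 8 cells = 3619  → 3.7933
row 10: Σ corner-gray over 8 cells = 4400  → 4.6119
row 11: Σ corner-gray over 8 cells = 4550  → 4.7692
Σ rows: total corner-gray = 52716  → 55.2552 mm³

55.255


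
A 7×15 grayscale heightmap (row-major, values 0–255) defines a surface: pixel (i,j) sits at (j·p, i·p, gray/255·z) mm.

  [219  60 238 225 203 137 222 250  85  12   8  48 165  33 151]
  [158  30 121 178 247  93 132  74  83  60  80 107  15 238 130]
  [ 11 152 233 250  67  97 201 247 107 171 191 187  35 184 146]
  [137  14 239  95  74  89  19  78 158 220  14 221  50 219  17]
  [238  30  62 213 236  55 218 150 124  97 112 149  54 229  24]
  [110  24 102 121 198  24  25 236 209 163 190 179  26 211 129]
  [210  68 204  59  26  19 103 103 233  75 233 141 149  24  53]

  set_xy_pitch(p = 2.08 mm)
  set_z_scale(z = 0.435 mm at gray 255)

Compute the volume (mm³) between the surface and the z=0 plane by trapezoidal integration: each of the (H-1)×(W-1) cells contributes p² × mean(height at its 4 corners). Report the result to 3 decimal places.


79.536

height_mm = gray/255 × 0.435; cell vol = 2.08² × mean(4 corners)
unit = 2.08² × 0.435 / (4×255) = 0.00184508 mm³ per gray-sum
row 0: Σ corner-gray over 14 cells = 6946  → 12.8159
row 1: Σ corner-gray over 14 cells = 7605  → 14.0319
row 2: Σ corner-gray over 14 cells = 7535  → 13.9027
row 3: Σ corner-gray over 14 cells = 6854  → 12.6462
row 4: Σ corner-gray over 14 cells = 7375  → 13.6075
row 5: Σ corner-gray over 14 cells = 6792  → 12.5318
Σ rows: total corner-gray = 43107  → 79.5360 mm³


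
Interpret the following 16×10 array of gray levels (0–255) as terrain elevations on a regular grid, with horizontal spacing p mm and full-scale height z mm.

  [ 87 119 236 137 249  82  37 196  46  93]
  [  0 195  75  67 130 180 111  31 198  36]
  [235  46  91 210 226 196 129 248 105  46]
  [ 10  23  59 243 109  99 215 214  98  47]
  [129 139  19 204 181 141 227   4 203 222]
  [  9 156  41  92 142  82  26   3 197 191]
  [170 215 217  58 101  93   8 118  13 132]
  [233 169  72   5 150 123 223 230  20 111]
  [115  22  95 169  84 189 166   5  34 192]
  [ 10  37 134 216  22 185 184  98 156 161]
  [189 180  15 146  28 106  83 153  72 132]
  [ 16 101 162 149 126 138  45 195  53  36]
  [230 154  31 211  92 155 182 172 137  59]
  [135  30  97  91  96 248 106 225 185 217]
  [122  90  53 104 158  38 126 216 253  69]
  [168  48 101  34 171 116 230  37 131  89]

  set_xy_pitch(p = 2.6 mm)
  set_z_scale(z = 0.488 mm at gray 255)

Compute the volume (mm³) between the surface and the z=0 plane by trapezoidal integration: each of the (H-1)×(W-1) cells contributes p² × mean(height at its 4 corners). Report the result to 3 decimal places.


213.318

height_mm = gray/255 × 0.488; cell vol = 2.6² × mean(4 corners)
unit = 2.6² × 0.488 / (4×255) = 0.0032342 mm³ per gray-sum
row 0: Σ corner-gray over 9 cells = 4394  → 14.2111
row 1: Σ corner-gray over 9 cells = 4793  → 15.5015
row 2: Σ corner-gray over 9 cells = 4960  → 16.0416
row 3: Σ corner-gray over 9 cells = 4764  → 15.4077
row 4: Σ corner-gray over 9 cells = 4265  → 13.7938
row 5: Σ corner-gray over 9 cells = 3626  → 11.7272
row 6: Σ corner-gray over 9 cells = 4276  → 13.8294
row 7: Σ corner-gray over 9 cells = 4163  → 13.4640
row 8: Σ corner-gray over 9 cells = 4070  → 13.1632
row 9: Σ corner-gray over 9 cells = 4122  → 13.3314
row 10: Σ corner-gray over 9 cells = 3877  → 12.5390
row 11: Σ corner-gray over 9 cells = 4547  → 14.7059
row 12: Σ corner-gray over 9 cells = 5065  → 16.3812
row 13: Σ corner-gray over 9 cells = 4775  → 15.4433
row 14: Σ corner-gray over 9 cells = 4260  → 13.7777
Σ rows: total corner-gray = 65957  → 213.3179 mm³


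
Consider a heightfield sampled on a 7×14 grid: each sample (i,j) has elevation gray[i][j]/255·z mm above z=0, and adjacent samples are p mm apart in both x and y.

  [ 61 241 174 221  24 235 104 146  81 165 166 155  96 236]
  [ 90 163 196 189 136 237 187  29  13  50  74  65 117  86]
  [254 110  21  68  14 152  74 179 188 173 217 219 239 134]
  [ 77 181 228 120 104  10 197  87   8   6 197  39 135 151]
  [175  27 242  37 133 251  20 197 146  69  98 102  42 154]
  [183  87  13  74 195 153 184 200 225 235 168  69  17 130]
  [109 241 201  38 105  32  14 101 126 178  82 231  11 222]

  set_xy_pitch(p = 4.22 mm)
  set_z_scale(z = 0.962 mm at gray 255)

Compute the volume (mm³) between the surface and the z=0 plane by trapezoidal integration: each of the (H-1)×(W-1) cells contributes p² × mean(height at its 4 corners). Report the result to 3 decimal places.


662.694

height_mm = gray/255 × 0.962; cell vol = 4.22² × mean(4 corners)
unit = 4.22² × 0.962 / (4×255) = 0.0167958 mm³ per gray-sum
row 0: Σ corner-gray over 13 cells = 7001  → 117.5872
row 1: Σ corner-gray over 13 cells = 6784  → 113.9425
row 2: Σ corner-gray over 13 cells = 6548  → 109.9787
row 3: Σ corner-gray over 13 cells = 5909  → 99.2462
row 4: Σ corner-gray over 13 cells = 6610  → 111.0200
row 5: Σ corner-gray over 13 cells = 6604  → 110.9192
Σ rows: total corner-gray = 39456  → 662.6937 mm³


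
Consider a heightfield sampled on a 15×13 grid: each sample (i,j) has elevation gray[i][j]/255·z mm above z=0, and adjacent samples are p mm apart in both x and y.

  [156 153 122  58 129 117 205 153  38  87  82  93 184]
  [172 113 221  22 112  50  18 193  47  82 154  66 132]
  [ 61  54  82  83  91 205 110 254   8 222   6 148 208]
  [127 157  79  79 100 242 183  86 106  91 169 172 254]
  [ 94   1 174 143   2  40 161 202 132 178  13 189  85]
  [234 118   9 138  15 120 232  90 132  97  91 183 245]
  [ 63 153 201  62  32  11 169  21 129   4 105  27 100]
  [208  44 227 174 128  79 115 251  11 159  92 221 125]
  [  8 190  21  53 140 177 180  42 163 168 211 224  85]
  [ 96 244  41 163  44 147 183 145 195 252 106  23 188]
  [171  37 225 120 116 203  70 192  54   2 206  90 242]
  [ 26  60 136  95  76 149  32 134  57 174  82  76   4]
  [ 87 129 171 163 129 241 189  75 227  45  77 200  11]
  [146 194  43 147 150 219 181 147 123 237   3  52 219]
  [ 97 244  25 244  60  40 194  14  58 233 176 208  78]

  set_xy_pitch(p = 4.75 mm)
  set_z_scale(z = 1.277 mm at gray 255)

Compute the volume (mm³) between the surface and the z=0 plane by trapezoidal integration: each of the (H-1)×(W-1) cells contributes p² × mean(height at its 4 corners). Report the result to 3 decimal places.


height_mm = gray/255 × 1.277; cell vol = 4.75² × mean(4 corners)
unit = 4.75² × 1.277 / (4×255) = 0.0282474 mm³ per gray-sum
row 0: Σ corner-gray over 12 cells = 5274  → 148.9766
row 1: Σ corner-gray over 12 cells = 5255  → 148.4399
row 2: Σ corner-gray over 12 cells = 6104  → 172.4219
row 3: Σ corner-gray over 12 cells = 5958  → 168.2978
row 4: Σ corner-gray over 12 cells = 5578  → 157.5638
row 5: Σ corner-gray over 12 cells = 4920  → 138.9770
row 6: Σ corner-gray over 12 cells = 5326  → 150.4455
row 7: Σ corner-gray over 12 cells = 6566  → 185.4722
row 8: Σ corner-gray over 12 cells = 6601  → 186.4609
row 9: Σ corner-gray over 12 cells = 6413  → 181.1504
row 10: Σ corner-gray over 12 cells = 5215  → 147.3100
row 11: Σ corner-gray over 12 cells = 5562  → 157.1118
row 12: Σ corner-gray over 12 cells = 6747  → 190.5850
row 13: Σ corner-gray over 12 cells = 6524  → 184.2858
Σ rows: total corner-gray = 82043  → 2317.4986 mm³

2317.499


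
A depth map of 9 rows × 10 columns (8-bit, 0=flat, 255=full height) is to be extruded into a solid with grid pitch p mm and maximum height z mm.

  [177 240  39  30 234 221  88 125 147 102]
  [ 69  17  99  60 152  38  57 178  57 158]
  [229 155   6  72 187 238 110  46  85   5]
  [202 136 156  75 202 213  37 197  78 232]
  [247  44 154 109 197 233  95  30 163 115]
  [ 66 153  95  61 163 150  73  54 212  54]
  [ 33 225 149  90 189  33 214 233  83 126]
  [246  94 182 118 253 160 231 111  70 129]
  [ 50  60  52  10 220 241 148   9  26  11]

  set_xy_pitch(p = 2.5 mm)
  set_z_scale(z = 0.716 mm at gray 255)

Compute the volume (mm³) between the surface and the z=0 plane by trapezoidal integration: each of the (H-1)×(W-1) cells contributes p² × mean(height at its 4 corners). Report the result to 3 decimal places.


height_mm = gray/255 × 0.716; cell vol = 2.5² × mean(4 corners)
unit = 2.5² × 0.716 / (4×255) = 0.00438725 mm³ per gray-sum
row 0: Σ corner-gray over 9 cells = 4070  → 17.8561
row 1: Σ corner-gray over 9 cells = 3575  → 15.6844
row 2: Σ corner-gray over 9 cells = 4654  → 20.4183
row 3: Σ corner-gray over 9 cells = 5034  → 22.0854
row 4: Σ corner-gray over 9 cells = 4454  → 19.5408
row 5: Σ corner-gray over 9 cells = 4633  → 20.3262
row 6: Σ corner-gray over 9 cells = 5404  → 23.7087
row 7: Σ corner-gray over 9 cells = 4406  → 19.3302
Σ rows: total corner-gray = 36230  → 158.9502 mm³

158.950


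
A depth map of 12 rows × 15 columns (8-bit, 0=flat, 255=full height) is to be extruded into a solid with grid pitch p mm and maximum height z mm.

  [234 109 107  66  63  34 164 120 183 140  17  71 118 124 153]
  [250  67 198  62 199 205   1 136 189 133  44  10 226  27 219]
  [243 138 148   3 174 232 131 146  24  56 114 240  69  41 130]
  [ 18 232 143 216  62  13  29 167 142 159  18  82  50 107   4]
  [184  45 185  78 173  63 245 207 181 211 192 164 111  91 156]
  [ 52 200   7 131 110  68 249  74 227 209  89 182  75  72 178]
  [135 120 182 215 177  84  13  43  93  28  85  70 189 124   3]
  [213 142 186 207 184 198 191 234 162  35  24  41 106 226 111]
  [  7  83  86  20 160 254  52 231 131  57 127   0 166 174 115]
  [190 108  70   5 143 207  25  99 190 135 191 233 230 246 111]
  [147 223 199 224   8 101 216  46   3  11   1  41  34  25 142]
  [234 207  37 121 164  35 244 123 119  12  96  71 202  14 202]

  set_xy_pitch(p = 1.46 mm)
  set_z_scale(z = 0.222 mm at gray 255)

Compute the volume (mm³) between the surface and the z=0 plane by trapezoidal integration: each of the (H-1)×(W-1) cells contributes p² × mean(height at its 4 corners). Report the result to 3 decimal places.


height_mm = gray/255 × 0.222; cell vol = 1.46² × mean(4 corners)
unit = 1.46² × 0.222 / (4×255) = 0.000463936 mm³ per gray-sum
row 0: Σ corner-gray over 14 cells = 6482  → 3.0072
row 1: Σ corner-gray over 14 cells = 6868  → 3.1863
row 2: Σ corner-gray over 14 cells = 6267  → 2.9075
row 3: Σ corner-gray over 14 cells = 7094  → 3.2912
row 4: Σ corner-gray over 14 cells = 7848  → 3.6410
row 5: Σ corner-gray over 14 cells = 6600  → 3.0620
row 6: Σ corner-gray over 14 cells = 7180  → 3.3311
row 7: Σ corner-gray over 14 cells = 7400  → 3.4331
row 8: Σ corner-gray over 14 cells = 7269  → 3.3724
row 9: Σ corner-gray over 14 cells = 6618  → 3.0703
row 10: Σ corner-gray over 14 cells = 5879  → 2.7275
Σ rows: total corner-gray = 75505  → 35.0295 mm³

35.030


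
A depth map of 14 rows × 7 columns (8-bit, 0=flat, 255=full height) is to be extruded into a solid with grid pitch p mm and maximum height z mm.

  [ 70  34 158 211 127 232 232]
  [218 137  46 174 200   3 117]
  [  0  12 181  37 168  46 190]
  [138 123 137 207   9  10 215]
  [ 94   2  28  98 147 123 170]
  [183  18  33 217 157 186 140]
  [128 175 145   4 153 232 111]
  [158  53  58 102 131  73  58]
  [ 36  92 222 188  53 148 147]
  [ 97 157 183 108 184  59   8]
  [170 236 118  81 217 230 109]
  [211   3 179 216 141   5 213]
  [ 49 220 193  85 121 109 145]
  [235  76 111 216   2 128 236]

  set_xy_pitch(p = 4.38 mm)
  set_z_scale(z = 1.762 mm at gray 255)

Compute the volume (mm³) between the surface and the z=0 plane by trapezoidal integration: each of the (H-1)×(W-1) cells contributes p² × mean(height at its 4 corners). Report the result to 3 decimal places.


1268.106

height_mm = gray/255 × 1.762; cell vol = 4.38² × mean(4 corners)
unit = 4.38² × 1.762 / (4×255) = 0.0331401 mm³ per gray-sum
row 0: Σ corner-gray over 6 cells = 3281  → 108.7327
row 1: Σ corner-gray over 6 cells = 2533  → 83.9439
row 2: Σ corner-gray over 6 cells = 2403  → 79.6357
row 3: Σ corner-gray over 6 cells = 2385  → 79.0392
row 4: Σ corner-gray over 6 cells = 2605  → 86.3300
row 5: Σ corner-gray over 6 cells = 3202  → 106.1146
row 6: Σ corner-gray over 6 cells = 2707  → 89.7103
row 7: Σ corner-gray over 6 cells = 2639  → 87.4568
row 8: Σ corner-gray over 6 cells = 3076  → 101.9390
row 9: Σ corner-gray over 6 cells = 3530  → 116.9846
row 10: Σ corner-gray over 6 cells = 3555  → 117.8131
row 11: Σ corner-gray over 6 cells = 3162  → 104.7890
row 12: Σ corner-gray over 6 cells = 3187  → 105.6175
Σ rows: total corner-gray = 38265  → 1268.1063 mm³


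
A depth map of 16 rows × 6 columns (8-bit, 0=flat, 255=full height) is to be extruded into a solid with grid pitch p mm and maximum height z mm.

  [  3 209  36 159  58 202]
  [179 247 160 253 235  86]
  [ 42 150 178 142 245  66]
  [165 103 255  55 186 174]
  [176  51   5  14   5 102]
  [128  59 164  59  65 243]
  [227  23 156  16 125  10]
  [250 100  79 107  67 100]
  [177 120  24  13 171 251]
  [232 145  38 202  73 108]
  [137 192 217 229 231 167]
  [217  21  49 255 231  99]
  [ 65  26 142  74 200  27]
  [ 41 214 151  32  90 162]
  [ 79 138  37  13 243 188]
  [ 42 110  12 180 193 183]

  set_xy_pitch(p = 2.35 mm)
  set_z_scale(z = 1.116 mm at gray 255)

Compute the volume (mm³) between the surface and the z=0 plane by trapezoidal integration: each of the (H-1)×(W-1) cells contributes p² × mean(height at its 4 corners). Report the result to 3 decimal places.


height_mm = gray/255 × 1.116; cell vol = 2.35² × mean(4 corners)
unit = 2.35² × 1.116 / (4×255) = 0.00604226 mm³ per gray-sum
row 0: Σ corner-gray over 5 cells = 3184  → 19.2386
row 1: Σ corner-gray over 5 cells = 3593  → 21.7099
row 2: Σ corner-gray over 5 cells = 3075  → 18.5800
row 3: Σ corner-gray over 5 cells = 1965  → 11.8731
row 4: Σ corner-gray over 5 cells = 1493  → 9.0211
row 5: Σ corner-gray over 5 cells = 1942  → 11.7341
row 6: Σ corner-gray over 5 cells = 1933  → 11.6797
row 7: Σ corner-gray over 5 cells = 2140  → 12.9304
row 8: Σ corner-gray over 5 cells = 2340  → 14.1389
row 9: Σ corner-gray over 5 cells = 3298  → 19.9274
row 10: Σ corner-gray over 5 cells = 3470  → 20.9667
row 11: Σ corner-gray over 5 cells = 2404  → 14.5256
row 12: Σ corner-gray over 5 cells = 2153  → 13.0090
row 13: Σ corner-gray over 5 cells = 2306  → 13.9335
row 14: Σ corner-gray over 5 cells = 2344  → 14.1631
Σ rows: total corner-gray = 37640  → 227.4308 mm³

227.431


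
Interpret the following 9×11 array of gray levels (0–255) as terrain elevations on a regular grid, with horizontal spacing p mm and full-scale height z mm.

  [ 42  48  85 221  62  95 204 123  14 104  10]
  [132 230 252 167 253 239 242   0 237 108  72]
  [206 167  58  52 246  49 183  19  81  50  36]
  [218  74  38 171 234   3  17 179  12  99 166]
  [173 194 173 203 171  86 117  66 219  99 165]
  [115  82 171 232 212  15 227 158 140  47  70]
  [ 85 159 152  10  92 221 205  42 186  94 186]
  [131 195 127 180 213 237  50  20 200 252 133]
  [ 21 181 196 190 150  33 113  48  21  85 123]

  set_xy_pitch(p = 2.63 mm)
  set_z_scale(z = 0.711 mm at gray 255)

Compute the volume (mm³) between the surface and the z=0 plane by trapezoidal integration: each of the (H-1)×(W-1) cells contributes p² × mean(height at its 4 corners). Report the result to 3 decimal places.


height_mm = gray/255 × 0.711; cell vol = 2.63² × mean(4 corners)
unit = 2.63² × 0.711 / (4×255) = 0.00482149 mm³ per gray-sum
row 0: Σ corner-gray over 10 cells = 5624  → 27.1160
row 1: Σ corner-gray over 10 cells = 5712  → 27.5403
row 2: Σ corner-gray over 10 cells = 4090  → 19.7199
row 3: Σ corner-gray over 10 cells = 5032  → 24.2617
row 4: Σ corner-gray over 10 cells = 5747  → 27.7091
row 5: Σ corner-gray over 10 cells = 5346  → 25.7757
row 6: Σ corner-gray over 10 cells = 5805  → 27.9887
row 7: Σ corner-gray over 10 cells = 5390  → 25.9878
Σ rows: total corner-gray = 42746  → 206.0992 mm³

206.099


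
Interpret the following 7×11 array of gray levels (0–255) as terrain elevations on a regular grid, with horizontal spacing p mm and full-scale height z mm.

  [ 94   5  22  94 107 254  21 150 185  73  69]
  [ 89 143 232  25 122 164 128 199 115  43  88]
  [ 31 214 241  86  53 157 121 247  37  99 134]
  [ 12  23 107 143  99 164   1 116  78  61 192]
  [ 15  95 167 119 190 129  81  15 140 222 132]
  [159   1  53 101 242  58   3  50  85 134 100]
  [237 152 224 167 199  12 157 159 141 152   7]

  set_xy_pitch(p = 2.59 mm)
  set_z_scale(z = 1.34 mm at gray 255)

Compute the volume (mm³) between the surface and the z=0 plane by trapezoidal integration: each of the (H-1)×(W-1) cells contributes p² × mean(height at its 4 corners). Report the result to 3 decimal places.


height_mm = gray/255 × 1.34; cell vol = 2.59² × mean(4 corners)
unit = 2.59² × 1.34 / (4×255) = 0.0088126 mm³ per gray-sum
row 0: Σ corner-gray over 10 cells = 4504  → 39.6920
row 1: Σ corner-gray over 10 cells = 5194  → 45.7727
row 2: Σ corner-gray over 10 cells = 4463  → 39.3306
row 3: Σ corner-gray over 10 cells = 4251  → 37.4624
row 4: Σ corner-gray over 10 cells = 4176  → 36.8014
row 5: Σ corner-gray over 10 cells = 4683  → 41.2694
Σ rows: total corner-gray = 27271  → 240.3285 mm³

240.328


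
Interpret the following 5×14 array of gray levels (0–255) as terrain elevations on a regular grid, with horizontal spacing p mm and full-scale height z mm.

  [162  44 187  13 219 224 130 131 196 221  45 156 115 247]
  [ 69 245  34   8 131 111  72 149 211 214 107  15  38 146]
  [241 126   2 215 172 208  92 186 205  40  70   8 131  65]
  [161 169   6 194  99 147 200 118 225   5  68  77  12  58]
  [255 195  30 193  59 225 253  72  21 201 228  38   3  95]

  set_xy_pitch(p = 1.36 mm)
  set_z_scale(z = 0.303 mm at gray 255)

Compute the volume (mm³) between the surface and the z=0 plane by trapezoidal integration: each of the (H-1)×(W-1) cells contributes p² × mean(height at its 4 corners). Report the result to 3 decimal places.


13.778

height_mm = gray/255 × 0.303; cell vol = 1.36² × mean(4 corners)
unit = 1.36² × 0.303 / (4×255) = 0.00054944 mm³ per gray-sum
row 0: Σ corner-gray over 13 cells = 6656  → 3.6571
row 1: Σ corner-gray over 13 cells = 6101  → 3.3521
row 2: Σ corner-gray over 13 cells = 6075  → 3.3378
row 3: Σ corner-gray over 13 cells = 6245  → 3.4313
Σ rows: total corner-gray = 25077  → 13.7783 mm³


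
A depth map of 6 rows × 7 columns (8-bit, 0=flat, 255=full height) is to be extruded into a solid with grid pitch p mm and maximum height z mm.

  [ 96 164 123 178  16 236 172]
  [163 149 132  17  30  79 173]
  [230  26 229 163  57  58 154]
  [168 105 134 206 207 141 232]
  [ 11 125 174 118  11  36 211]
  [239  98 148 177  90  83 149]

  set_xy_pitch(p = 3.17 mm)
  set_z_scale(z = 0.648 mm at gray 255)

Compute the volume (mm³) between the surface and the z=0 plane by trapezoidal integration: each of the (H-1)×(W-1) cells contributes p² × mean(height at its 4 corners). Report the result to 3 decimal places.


height_mm = gray/255 × 0.648; cell vol = 3.17² × mean(4 corners)
unit = 3.17² × 0.648 / (4×255) = 0.00638401 mm³ per gray-sum
row 0: Σ corner-gray over 6 cells = 2852  → 18.2072
row 1: Σ corner-gray over 6 cells = 2600  → 16.5984
row 2: Σ corner-gray over 6 cells = 3436  → 21.9354
row 3: Σ corner-gray over 6 cells = 3136  → 20.0202
row 4: Σ corner-gray over 6 cells = 2730  → 17.4283
Σ rows: total corner-gray = 14754  → 94.1896 mm³

94.190


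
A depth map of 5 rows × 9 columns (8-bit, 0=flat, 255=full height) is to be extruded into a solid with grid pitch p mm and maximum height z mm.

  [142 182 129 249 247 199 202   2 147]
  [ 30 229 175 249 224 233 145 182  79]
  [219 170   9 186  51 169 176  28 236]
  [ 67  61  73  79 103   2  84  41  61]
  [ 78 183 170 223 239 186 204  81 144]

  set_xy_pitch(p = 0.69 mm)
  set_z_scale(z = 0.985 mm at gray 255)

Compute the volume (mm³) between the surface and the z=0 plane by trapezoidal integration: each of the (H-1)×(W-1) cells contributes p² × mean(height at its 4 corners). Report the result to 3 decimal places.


height_mm = gray/255 × 0.985; cell vol = 0.69² × mean(4 corners)
unit = 0.69² × 0.985 / (4×255) = 0.000459763 mm³ per gray-sum
row 0: Σ corner-gray over 8 cells = 5692  → 2.6170
row 1: Σ corner-gray over 8 cells = 5016  → 2.3062
row 2: Σ corner-gray over 8 cells = 3047  → 1.4009
row 3: Σ corner-gray over 8 cells = 3808  → 1.7508
Σ rows: total corner-gray = 17563  → 8.0748 mm³

8.075


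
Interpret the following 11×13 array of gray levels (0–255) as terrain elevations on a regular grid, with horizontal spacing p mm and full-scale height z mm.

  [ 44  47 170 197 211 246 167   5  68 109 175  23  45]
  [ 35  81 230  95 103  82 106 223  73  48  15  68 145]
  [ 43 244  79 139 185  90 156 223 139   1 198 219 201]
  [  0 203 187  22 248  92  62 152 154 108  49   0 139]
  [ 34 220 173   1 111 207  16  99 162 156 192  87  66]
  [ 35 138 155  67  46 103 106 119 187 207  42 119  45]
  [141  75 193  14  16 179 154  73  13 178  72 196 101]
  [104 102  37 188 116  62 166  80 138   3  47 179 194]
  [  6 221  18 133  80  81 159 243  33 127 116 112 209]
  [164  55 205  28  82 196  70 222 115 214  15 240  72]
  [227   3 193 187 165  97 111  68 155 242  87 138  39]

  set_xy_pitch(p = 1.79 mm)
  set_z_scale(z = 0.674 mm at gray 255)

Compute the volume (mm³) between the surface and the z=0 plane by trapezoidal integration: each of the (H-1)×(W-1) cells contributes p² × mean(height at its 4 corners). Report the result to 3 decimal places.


120.434

height_mm = gray/255 × 0.674; cell vol = 1.79² × mean(4 corners)
unit = 1.79² × 0.674 / (4×255) = 0.00211722 mm³ per gray-sum
row 0: Σ corner-gray over 12 cells = 5353  → 11.3335
row 1: Σ corner-gray over 12 cells = 6018  → 12.7414
row 2: Σ corner-gray over 12 cells = 6283  → 13.3025
row 3: Σ corner-gray over 12 cells = 5641  → 11.9432
row 4: Σ corner-gray over 12 cells = 5606  → 11.8691
row 5: Σ corner-gray over 12 cells = 5226  → 11.0646
row 6: Σ corner-gray over 12 cells = 5102  → 10.8021
row 7: Σ corner-gray over 12 cells = 5395  → 11.4224
row 8: Σ corner-gray over 12 cells = 5981  → 12.6631
row 9: Σ corner-gray over 12 cells = 6278  → 13.2919
Σ rows: total corner-gray = 56883  → 120.4338 mm³


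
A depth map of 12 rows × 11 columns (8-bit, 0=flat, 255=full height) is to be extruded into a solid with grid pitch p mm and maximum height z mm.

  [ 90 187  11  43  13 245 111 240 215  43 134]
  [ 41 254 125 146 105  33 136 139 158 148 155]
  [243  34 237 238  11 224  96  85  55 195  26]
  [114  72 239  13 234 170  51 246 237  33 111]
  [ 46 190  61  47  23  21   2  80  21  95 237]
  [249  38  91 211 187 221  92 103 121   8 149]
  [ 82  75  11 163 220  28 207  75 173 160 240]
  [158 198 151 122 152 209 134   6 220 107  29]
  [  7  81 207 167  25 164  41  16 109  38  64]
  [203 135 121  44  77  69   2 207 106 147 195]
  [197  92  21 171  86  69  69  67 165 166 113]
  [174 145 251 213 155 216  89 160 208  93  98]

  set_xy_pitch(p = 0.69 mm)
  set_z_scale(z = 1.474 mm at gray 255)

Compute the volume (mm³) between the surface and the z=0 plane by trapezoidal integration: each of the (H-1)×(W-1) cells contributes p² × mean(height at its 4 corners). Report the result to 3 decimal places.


36.249

height_mm = gray/255 × 1.474; cell vol = 0.69² × mean(4 corners)
unit = 0.69² × 1.474 / (4×255) = 0.000688011 mm³ per gray-sum
row 0: Σ corner-gray over 10 cells = 5124  → 3.5254
row 1: Σ corner-gray over 10 cells = 5303  → 3.6485
row 2: Σ corner-gray over 10 cells = 5434  → 3.7387
row 3: Σ corner-gray over 10 cells = 4178  → 2.8745
row 4: Σ corner-gray over 10 cells = 3905  → 2.6867
row 5: Σ corner-gray over 10 cells = 5088  → 3.5006
row 6: Σ corner-gray over 10 cells = 5331  → 3.6678
row 7: Σ corner-gray over 10 cells = 4552  → 3.1318
row 8: Σ corner-gray over 10 cells = 3981  → 2.7390
row 9: Σ corner-gray over 10 cells = 4336  → 2.9832
row 10: Σ corner-gray over 10 cells = 5454  → 3.7524
Σ rows: total corner-gray = 52686  → 36.2486 mm³


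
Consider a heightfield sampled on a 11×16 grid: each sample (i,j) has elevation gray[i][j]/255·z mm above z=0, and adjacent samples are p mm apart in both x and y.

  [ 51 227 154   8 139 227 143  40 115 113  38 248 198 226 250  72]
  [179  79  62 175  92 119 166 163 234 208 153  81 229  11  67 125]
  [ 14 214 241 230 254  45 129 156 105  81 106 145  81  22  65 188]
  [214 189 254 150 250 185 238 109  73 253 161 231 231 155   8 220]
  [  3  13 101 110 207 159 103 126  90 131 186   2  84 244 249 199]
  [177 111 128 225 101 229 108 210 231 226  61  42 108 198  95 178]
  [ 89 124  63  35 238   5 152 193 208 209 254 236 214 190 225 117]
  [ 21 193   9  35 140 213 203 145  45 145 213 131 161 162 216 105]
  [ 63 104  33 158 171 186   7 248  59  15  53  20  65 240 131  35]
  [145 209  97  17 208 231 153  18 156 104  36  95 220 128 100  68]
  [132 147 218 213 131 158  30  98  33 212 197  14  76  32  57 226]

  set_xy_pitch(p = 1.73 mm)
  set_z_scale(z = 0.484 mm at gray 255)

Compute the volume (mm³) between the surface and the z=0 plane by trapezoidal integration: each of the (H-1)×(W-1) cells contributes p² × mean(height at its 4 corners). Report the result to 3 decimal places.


117.920

height_mm = gray/255 × 0.484; cell vol = 1.73² × mean(4 corners)
unit = 1.73² × 0.484 / (4×255) = 0.00142016 mm³ per gray-sum
row 0: Σ corner-gray over 15 cells = 8357  → 11.8683
row 1: Σ corner-gray over 15 cells = 7932  → 11.2647
row 2: Σ corner-gray over 15 cells = 9358  → 13.2899
row 3: Σ corner-gray over 15 cells = 9220  → 13.0939
row 4: Σ corner-gray over 15 cells = 8313  → 11.8058
row 5: Σ corner-gray over 15 cells = 9399  → 13.3481
row 6: Σ corner-gray over 15 cells = 9046  → 12.8468
row 7: Σ corner-gray over 15 cells = 7226  → 10.2621
row 8: Σ corner-gray over 15 cells = 6835  → 9.7068
row 9: Σ corner-gray over 15 cells = 7347  → 10.4339
Σ rows: total corner-gray = 83033  → 117.9202 mm³


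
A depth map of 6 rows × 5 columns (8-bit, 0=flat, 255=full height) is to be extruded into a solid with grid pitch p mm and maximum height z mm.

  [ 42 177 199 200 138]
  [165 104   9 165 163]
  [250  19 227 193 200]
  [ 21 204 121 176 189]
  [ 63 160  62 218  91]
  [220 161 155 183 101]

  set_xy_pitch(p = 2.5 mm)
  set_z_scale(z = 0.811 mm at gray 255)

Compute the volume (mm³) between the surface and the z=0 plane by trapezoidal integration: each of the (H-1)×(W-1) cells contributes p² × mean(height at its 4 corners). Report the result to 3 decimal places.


57.481

height_mm = gray/255 × 0.811; cell vol = 2.5² × mean(4 corners)
unit = 2.5² × 0.811 / (4×255) = 0.00496936 mm³ per gray-sum
row 0: Σ corner-gray over 4 cells = 2216  → 11.0121
row 1: Σ corner-gray over 4 cells = 2212  → 10.9922
row 2: Σ corner-gray over 4 cells = 2540  → 12.6222
row 3: Σ corner-gray over 4 cells = 2246  → 11.1612
row 4: Σ corner-gray over 4 cells = 2353  → 11.6929
Σ rows: total corner-gray = 11567  → 57.4806 mm³


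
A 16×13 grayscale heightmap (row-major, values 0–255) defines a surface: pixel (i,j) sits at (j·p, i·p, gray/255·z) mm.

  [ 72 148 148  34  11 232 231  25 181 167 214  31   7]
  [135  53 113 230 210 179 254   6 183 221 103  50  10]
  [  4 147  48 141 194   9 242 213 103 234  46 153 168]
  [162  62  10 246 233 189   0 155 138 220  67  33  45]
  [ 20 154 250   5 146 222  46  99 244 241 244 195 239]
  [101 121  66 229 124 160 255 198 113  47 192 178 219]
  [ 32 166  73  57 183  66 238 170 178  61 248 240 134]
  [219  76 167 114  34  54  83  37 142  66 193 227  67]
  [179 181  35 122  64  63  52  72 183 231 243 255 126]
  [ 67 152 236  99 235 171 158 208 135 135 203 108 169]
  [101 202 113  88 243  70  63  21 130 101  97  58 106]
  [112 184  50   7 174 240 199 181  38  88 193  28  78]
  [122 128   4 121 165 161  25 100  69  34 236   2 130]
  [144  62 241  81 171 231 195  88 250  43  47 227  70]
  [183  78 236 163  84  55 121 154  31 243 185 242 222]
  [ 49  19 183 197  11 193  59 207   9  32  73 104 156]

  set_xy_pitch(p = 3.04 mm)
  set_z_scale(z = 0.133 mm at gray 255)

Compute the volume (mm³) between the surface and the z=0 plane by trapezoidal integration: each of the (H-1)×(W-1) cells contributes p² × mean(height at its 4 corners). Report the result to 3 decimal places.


height_mm = gray/255 × 0.133; cell vol = 3.04² × mean(4 corners)
unit = 3.04² × 0.133 / (4×255) = 0.00120503 mm³ per gray-sum
row 0: Σ corner-gray over 12 cells = 6272  → 7.5580
row 1: Σ corner-gray over 12 cells = 6581  → 7.9303
row 2: Σ corner-gray over 12 cells = 6145  → 7.4049
row 3: Σ corner-gray over 12 cells = 6864  → 8.2713
row 4: Σ corner-gray over 12 cells = 7637  → 9.2028
row 5: Σ corner-gray over 12 cells = 7212  → 8.6907
row 6: Σ corner-gray over 12 cells = 6198  → 7.4688
row 7: Σ corner-gray over 12 cells = 5979  → 7.2049
row 8: Σ corner-gray over 12 cells = 7223  → 8.7039
row 9: Σ corner-gray over 12 cells = 6495  → 7.8267
row 10: Σ corner-gray over 12 cells = 5533  → 6.6674
row 11: Σ corner-gray over 12 cells = 5296  → 6.3819
row 12: Σ corner-gray over 12 cells = 5828  → 7.0229
row 13: Σ corner-gray over 12 cells = 7075  → 8.5256
row 14: Σ corner-gray over 12 cells = 5968  → 7.1916
Σ rows: total corner-gray = 96306  → 116.0518 mm³

116.052


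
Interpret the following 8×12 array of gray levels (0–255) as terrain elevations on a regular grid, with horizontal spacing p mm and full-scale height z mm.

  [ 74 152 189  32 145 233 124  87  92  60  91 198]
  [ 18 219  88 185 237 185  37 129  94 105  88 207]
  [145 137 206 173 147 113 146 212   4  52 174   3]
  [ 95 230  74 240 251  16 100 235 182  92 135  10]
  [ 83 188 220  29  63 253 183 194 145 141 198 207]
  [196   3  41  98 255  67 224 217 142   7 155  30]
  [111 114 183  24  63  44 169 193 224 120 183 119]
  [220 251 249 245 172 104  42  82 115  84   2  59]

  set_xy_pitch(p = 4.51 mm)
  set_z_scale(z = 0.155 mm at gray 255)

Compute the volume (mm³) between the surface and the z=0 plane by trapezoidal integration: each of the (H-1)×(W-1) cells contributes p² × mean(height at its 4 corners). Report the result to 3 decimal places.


height_mm = gray/255 × 0.155; cell vol = 4.51² × mean(4 corners)
unit = 4.51² × 0.155 / (4×255) = 0.0030909 mm³ per gray-sum
row 0: Σ corner-gray over 11 cells = 5641  → 17.4358
row 1: Σ corner-gray over 11 cells = 5835  → 18.0354
row 2: Σ corner-gray over 11 cells = 6091  → 18.8267
row 3: Σ corner-gray over 11 cells = 6733  → 20.8110
row 4: Σ corner-gray over 11 cells = 6162  → 19.0461
row 5: Σ corner-gray over 11 cells = 5508  → 17.0247
row 6: Σ corner-gray over 11 cells = 5835  → 18.0354
Σ rows: total corner-gray = 41805  → 129.2150 mm³

129.215


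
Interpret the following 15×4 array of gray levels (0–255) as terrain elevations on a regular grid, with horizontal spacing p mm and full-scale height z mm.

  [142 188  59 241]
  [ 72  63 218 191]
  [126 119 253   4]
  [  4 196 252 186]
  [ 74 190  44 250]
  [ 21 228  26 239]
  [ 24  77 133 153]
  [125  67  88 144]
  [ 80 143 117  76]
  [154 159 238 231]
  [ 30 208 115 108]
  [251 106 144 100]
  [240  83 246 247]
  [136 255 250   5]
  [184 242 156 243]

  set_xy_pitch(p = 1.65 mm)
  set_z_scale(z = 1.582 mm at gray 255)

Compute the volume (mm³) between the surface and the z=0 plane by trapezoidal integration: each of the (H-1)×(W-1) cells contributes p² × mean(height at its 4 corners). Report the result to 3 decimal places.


height_mm = gray/255 × 1.582; cell vol = 1.65² × mean(4 corners)
unit = 1.65² × 1.582 / (4×255) = 0.00422254 mm³ per gray-sum
row 0: Σ corner-gray over 3 cells = 1702  → 7.1868
row 1: Σ corner-gray over 3 cells = 1699  → 7.1741
row 2: Σ corner-gray over 3 cells = 1960  → 8.2762
row 3: Σ corner-gray over 3 cells = 1878  → 7.9299
row 4: Σ corner-gray over 3 cells = 1560  → 6.5872
row 5: Σ corner-gray over 3 cells = 1365  → 5.7638
row 6: Σ corner-gray over 3 cells = 1176  → 4.9657
row 7: Σ corner-gray over 3 cells = 1255  → 5.2993
row 8: Σ corner-gray over 3 cells = 1855  → 7.8328
row 9: Σ corner-gray over 3 cells = 1963  → 8.2889
row 10: Σ corner-gray over 3 cells = 1635  → 6.9039
row 11: Σ corner-gray over 3 cells = 1996  → 8.4282
row 12: Σ corner-gray over 3 cells = 2296  → 9.6950
row 13: Σ corner-gray over 3 cells = 2374  → 10.0243
Σ rows: total corner-gray = 24714  → 104.3560 mm³

104.356


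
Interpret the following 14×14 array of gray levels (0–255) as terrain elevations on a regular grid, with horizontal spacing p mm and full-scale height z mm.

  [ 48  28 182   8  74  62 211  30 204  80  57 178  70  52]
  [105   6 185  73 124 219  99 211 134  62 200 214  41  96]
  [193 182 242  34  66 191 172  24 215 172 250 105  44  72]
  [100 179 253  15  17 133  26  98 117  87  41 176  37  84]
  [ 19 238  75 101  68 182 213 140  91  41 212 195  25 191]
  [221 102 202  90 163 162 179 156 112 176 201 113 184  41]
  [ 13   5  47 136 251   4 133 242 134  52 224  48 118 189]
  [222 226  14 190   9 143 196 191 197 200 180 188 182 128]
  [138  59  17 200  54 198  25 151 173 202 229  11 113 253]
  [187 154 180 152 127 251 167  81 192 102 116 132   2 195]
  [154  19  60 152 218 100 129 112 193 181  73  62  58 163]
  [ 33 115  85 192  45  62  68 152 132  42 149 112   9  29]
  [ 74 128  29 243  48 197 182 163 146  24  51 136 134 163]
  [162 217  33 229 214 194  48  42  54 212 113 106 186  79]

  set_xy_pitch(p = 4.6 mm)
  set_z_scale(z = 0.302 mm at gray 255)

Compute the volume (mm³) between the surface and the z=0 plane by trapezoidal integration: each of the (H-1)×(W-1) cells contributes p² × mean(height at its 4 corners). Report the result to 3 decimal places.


height_mm = gray/255 × 0.302; cell vol = 4.6² × mean(4 corners)
unit = 4.6² × 0.302 / (4×255) = 0.00626502 mm³ per gray-sum
row 0: Σ corner-gray over 13 cells = 5805  → 36.3684
row 1: Σ corner-gray over 13 cells = 6996  → 43.8301
row 2: Σ corner-gray over 13 cells = 6201  → 38.8494
row 3: Σ corner-gray over 13 cells = 5914  → 37.0513
row 4: Σ corner-gray over 13 cells = 7314  → 45.8224
row 5: Σ corner-gray over 13 cells = 6932  → 43.4291
row 6: Σ corner-gray over 13 cells = 7172  → 44.9327
row 7: Σ corner-gray over 13 cells = 7437  → 46.5930
row 8: Σ corner-gray over 13 cells = 6949  → 43.5356
row 9: Σ corner-gray over 13 cells = 6725  → 42.1323
row 10: Σ corner-gray over 13 cells = 5419  → 33.9501
row 11: Σ corner-gray over 13 cells = 5587  → 35.0027
row 12: Σ corner-gray over 13 cells = 6736  → 42.2012
Σ rows: total corner-gray = 85187  → 533.6982 mm³

533.698
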